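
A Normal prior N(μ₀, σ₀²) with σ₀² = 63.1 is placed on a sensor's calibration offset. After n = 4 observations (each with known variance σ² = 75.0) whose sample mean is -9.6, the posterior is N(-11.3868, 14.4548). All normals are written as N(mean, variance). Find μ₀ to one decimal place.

The posterior mean is a precision-weighted average: μ_n = (τ₀μ₀ + τ_data·x̄)/(τ₀+τ_data), with τ₀=1/σ₀² and τ_data=n/σ².
Here τ₀ = 1/63.1 = 0.015848 and τ_data = 4/75.0 = 0.053333, so τ_n = 0.069181.
Rearranging for μ₀: μ₀ = (μ_n·τ_n − τ_data·x̄)/τ₀ = (-11.3868·0.069181 − 0.053333·-9.6) / 0.015848 = -0.275753/0.015848 ≈ -17.4.

μ₀ = -17.4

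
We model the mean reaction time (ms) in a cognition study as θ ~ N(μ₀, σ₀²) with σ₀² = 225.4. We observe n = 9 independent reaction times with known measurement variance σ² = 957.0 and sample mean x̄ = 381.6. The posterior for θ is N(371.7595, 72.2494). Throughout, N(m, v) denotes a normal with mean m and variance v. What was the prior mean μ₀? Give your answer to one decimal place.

μ₀ = 350.9

With known observation variance, the Normal–Normal posterior has precision τ_n = τ₀ + n/σ² and mean μ_n = (τ₀μ₀ + (n/σ²)x̄)/τ_n.
Here τ₀ = 1/225.4 = 0.004437 and τ_data = 9/957.0 = 0.009404, so τ_n = 0.013841.
Rearranging for μ₀: μ₀ = (μ_n·τ_n − τ_data·x̄)/τ₀ = (371.7595·0.013841 − 0.009404·381.6) / 0.004437 = 1.556957/0.004437 ≈ 350.9.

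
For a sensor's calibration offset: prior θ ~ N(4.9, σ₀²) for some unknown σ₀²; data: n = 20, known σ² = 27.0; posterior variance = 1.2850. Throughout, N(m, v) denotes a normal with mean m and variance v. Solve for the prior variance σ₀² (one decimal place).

Posterior precision equals prior precision plus data precision: 1/σ_n² = 1/σ₀² + n/σ².
So 1/σ₀² = 1/1.2850 − 20/27.0 = 0.778210 − 0.740741 = 0.037469.
Hence σ₀² = 1/0.037469 ≈ 26.7.

σ₀² = 26.7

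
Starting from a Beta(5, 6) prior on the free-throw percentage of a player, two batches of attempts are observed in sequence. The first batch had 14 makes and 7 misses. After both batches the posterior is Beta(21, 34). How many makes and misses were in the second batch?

2 makes and 21 misses

Because Beta–binomial updating is additive in the counts, the combined data contributed (α_post−α_prior, β_post−β_prior) successes and failures.
Total across both batches: 21−5=16 makes, 34−6=28 misses.
Subtract the first batch: 16−14=2 makes and 28−7=21 misses.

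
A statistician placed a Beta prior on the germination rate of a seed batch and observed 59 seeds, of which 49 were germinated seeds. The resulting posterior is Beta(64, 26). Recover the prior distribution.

Beta is conjugate to the binomial likelihood: posterior = Beta(a+s, b+f).
So a = 64 − 49 = 15 and b = 26 − 10 = 16.

Beta(15, 16)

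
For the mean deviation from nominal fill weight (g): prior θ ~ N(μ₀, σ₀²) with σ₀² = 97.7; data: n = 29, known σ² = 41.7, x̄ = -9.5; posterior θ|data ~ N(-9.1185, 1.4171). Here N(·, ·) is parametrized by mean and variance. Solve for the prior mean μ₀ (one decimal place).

The posterior mean is a precision-weighted average: μ_n = (τ₀μ₀ + τ_data·x̄)/(τ₀+τ_data), with τ₀=1/σ₀² and τ_data=n/σ².
Here τ₀ = 1/97.7 = 0.010235 and τ_data = 29/41.7 = 0.695444, so τ_n = 0.705679.
Rearranging for μ₀: μ₀ = (μ_n·τ_n − τ_data·x̄)/τ₀ = (-9.1185·0.705679 − 0.695444·-9.5) / 0.010235 = 0.171984/0.010235 ≈ 16.8.

μ₀ = 16.8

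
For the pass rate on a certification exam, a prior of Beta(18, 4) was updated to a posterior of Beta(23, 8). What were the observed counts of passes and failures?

5 passes and 4 failures

Under Beta–binomial conjugacy the posterior parameters are (α+s, β+f).
Match parameters: s=23−18=5, f=8−4=4.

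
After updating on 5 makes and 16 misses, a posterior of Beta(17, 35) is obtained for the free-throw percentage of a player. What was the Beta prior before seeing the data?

Beta(12, 19)

Beta is conjugate to the binomial likelihood: posterior = Beta(a+s, b+f).
So a = 17 − 5 = 12 and b = 35 − 16 = 19.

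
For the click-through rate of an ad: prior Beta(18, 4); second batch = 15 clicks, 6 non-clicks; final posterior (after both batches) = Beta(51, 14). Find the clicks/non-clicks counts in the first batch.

18 clicks and 4 non-clicks

Sequential conjugate updates are equivalent to a single update on the pooled data, so total successes = posterior α − prior α and total failures = posterior β − prior β.
Total across both batches: 51−18=33 clicks, 14−4=10 non-clicks.
Subtract the second batch: 33−15=18 clicks and 10−6=4 non-clicks.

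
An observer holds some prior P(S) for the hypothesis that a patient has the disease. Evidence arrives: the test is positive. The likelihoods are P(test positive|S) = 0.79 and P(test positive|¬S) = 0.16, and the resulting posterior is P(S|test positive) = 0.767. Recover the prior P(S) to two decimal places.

P(S) = 0.40

Bayes' rule in odds form gives O(S|E) = O(S)·[P(E|S)/P(E|¬S)], hence O(S) = O(S|E)/LR.
Posterior odds = 0.767/(1−0.767) = 3.2918. LR = 0.79/0.16 = 4.9375.
Prior odds = 3.2918/4.9375 = 0.6667, so P(S) = 0.6667/(1+0.6667) ≈ 0.40.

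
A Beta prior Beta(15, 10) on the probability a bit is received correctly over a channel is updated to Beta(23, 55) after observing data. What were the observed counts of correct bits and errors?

Under Beta–binomial conjugacy the posterior parameters are (α+s, β+f).
Match parameters: s=23−15=8, f=55−10=45.

8 correct bits and 45 errors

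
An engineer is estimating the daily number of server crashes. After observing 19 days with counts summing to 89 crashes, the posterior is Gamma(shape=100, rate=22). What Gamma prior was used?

Gamma–Poisson conjugacy: posterior shape = α + Σxᵢ, posterior rate = β + n.
So α = 100 − 89 = 11 and β = 22 − 19 = 3.

Gamma(shape=11, rate=3)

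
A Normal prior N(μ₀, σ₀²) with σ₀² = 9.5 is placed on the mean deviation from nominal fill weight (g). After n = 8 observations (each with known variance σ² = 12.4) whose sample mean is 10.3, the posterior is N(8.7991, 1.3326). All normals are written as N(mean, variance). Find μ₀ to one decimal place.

μ₀ = -0.4

The posterior mean is a precision-weighted average: μ_n = (τ₀μ₀ + τ_data·x̄)/(τ₀+τ_data), with τ₀=1/σ₀² and τ_data=n/σ².
Here τ₀ = 1/9.5 = 0.105263 and τ_data = 8/12.4 = 0.645161, so τ_n = 0.750424.
Rearranging for μ₀: μ₀ = (μ_n·τ_n − τ_data·x̄)/τ₀ = (8.7991·0.750424 − 0.645161·10.3) / 0.105263 = -0.042102/0.105263 ≈ -0.4.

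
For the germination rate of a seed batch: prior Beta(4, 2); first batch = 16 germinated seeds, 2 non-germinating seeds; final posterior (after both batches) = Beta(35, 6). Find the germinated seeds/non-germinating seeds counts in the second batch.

15 germinated seeds and 2 non-germinating seeds

Sequential conjugate updates are equivalent to a single update on the pooled data, so total successes = posterior α − prior α and total failures = posterior β − prior β.
Total across both batches: 35−4=31 germinated seeds, 6−2=4 non-germinating seeds.
Subtract the first batch: 31−16=15 germinated seeds and 4−2=2 non-germinating seeds.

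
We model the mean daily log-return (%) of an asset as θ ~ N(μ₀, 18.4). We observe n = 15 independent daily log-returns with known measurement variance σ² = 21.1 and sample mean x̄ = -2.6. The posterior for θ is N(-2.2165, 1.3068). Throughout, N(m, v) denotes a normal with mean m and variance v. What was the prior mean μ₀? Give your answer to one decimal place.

μ₀ = 2.8

With known observation variance, the Normal–Normal posterior has precision τ_n = τ₀ + n/σ² and mean μ_n = (τ₀μ₀ + (n/σ²)x̄)/τ_n.
Here τ₀ = 1/18.4 = 0.054348 and τ_data = 15/21.1 = 0.710900, so τ_n = 0.765248.
Rearranging for μ₀: μ₀ = (μ_n·τ_n − τ_data·x̄)/τ₀ = (-2.2165·0.765248 − 0.710900·-2.6) / 0.054348 = 0.152168/0.054348 ≈ 2.8.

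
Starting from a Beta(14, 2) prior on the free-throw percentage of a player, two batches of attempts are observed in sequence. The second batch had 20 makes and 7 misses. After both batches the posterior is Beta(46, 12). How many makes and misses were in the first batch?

Because Beta–binomial updating is additive in the counts, the combined data contributed (α_post−α_prior, β_post−β_prior) successes and failures.
Total across both batches: 46−14=32 makes, 12−2=10 misses.
Subtract the second batch: 32−20=12 makes and 10−7=3 misses.

12 makes and 3 misses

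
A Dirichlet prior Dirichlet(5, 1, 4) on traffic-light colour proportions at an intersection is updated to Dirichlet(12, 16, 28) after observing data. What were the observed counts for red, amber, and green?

For a Dirichlet(α) prior with multinomial counts c, the posterior is Dirichlet(α + c) componentwise.
Counts are posterior − prior componentwise: 12−5=7, 16−1=15, 28−4=24.

counts (7, 15, 24)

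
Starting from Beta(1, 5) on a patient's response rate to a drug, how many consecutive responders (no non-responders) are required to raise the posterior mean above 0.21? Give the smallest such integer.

k = 1

After k responders and 0 non-responders the posterior is Beta(1+k, 5), with mean (1+k)/(1+5+k).
Set (1+k)/(6+k) > 0.21 and solve: k > (0.21·6 − 1)/(1 − 0.21) = 0.329.
The smallest integer exceeding 0.329 is 1, and checking k=1: (2)/(7) = 0.2857 > 0.21.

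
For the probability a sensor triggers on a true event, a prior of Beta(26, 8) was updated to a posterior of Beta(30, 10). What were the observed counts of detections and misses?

A Beta(a, b) prior with s successes and f failures in binomial data gives a Beta(a+s, b+f) posterior.
So s = 30 − 26 = 4 and f = 10 − 8 = 2.

4 detections and 2 misses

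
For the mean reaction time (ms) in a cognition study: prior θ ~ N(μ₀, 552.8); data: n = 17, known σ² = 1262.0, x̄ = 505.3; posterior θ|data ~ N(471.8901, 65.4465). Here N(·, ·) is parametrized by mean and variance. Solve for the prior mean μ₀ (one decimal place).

μ₀ = 223.1

With known observation variance, the Normal–Normal posterior has precision τ_n = τ₀ + n/σ² and mean μ_n = (τ₀μ₀ + (n/σ²)x̄)/τ_n.
Here τ₀ = 1/552.8 = 0.001809 and τ_data = 17/1262.0 = 0.013471, so τ_n = 0.015280.
Rearranging for μ₀: μ₀ = (μ_n·τ_n − τ_data·x̄)/τ₀ = (471.8901·0.015280 − 0.013471·505.3) / 0.001809 = 0.403584/0.001809 ≈ 223.1.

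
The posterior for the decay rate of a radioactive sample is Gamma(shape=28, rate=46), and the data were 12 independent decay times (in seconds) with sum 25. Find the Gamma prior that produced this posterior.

Gamma(shape=16, rate=21)

For an exponential likelihood with a Gamma(α, β) prior on the rate, n observations with total T give posterior Gamma(α+n, β+T).
So α = 28 − 12 = 16 and β = 46 − 25 = 21.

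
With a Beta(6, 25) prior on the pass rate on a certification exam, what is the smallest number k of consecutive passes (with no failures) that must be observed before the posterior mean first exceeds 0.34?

k = 7

After k passes and 0 failures the posterior is Beta(6+k, 25), with mean (6+k)/(6+25+k).
Set (6+k)/(31+k) > 0.34 and solve: k > (0.34·31 − 6)/(1 − 0.34) = 6.879.
The smallest integer exceeding 6.879 is 7.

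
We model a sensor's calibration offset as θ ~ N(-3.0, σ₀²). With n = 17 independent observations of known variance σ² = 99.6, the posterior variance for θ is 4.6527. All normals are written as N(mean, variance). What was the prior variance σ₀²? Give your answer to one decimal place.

For the Normal–Normal model with known σ², precisions add: τ_n = τ₀ + n/σ².
So 1/σ₀² = 1/4.6527 − 17/99.6 = 0.214929 − 0.170683 = 0.044246.
Hence σ₀² = 1/0.044246 ≈ 22.6.

σ₀² = 22.6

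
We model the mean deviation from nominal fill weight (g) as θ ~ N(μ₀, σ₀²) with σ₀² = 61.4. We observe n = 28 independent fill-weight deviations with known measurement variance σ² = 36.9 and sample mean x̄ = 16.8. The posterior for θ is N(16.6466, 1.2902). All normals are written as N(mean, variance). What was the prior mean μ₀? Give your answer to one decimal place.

μ₀ = 9.5

The posterior mean is a precision-weighted average: μ_n = (τ₀μ₀ + τ_data·x̄)/(τ₀+τ_data), with τ₀=1/σ₀² and τ_data=n/σ².
Here τ₀ = 1/61.4 = 0.016287 and τ_data = 28/36.9 = 0.758808, so τ_n = 0.775095.
Rearranging for μ₀: μ₀ = (μ_n·τ_n − τ_data·x̄)/τ₀ = (16.6466·0.775095 − 0.758808·16.8) / 0.016287 = 0.154722/0.016287 ≈ 9.5.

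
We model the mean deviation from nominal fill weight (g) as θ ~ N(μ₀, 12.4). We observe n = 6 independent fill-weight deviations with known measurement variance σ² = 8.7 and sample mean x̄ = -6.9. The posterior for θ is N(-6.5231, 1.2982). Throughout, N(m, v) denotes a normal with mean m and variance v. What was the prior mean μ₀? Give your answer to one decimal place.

The posterior mean is a precision-weighted average: μ_n = (τ₀μ₀ + τ_data·x̄)/(τ₀+τ_data), with τ₀=1/σ₀² and τ_data=n/σ².
Here τ₀ = 1/12.4 = 0.080645 and τ_data = 6/8.7 = 0.689655, so τ_n = 0.770300.
Rearranging for μ₀: μ₀ = (μ_n·τ_n − τ_data·x̄)/τ₀ = (-6.5231·0.770300 − 0.689655·-6.9) / 0.080645 = -0.266124/0.080645 ≈ -3.3.

μ₀ = -3.3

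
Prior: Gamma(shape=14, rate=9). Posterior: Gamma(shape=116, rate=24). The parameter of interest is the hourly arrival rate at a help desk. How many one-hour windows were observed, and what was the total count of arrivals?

Gamma–Poisson conjugacy: posterior shape = α + Σxᵢ, posterior rate = β + n.
Matching: Σxᵢ = 116 − 14 = 102 and n = 24 − 9 = 15.

n = 15 one-hour windows with total 102 arrivals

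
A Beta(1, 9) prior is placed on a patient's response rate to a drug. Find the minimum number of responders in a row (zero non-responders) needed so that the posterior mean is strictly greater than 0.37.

k = 5

After k responders and 0 non-responders the posterior is Beta(1+k, 9), with mean (1+k)/(1+9+k).
Set (1+k)/(10+k) > 0.37 and solve: k > (0.37·10 − 1)/(1 − 0.37) = 4.286.
The smallest integer exceeding 4.286 is 5, and checking k=5: (6)/(15) = 0.4000 > 0.37.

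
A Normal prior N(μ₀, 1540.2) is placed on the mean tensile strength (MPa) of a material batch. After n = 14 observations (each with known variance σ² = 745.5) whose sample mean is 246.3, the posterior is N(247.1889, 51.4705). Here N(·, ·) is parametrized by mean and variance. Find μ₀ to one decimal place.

μ₀ = 272.9

With known observation variance, the Normal–Normal posterior has precision τ_n = τ₀ + n/σ² and mean μ_n = (τ₀μ₀ + (n/σ²)x̄)/τ_n.
Here τ₀ = 1/1540.2 = 0.000649 and τ_data = 14/745.5 = 0.018779, so τ_n = 0.019428.
Rearranging for μ₀: μ₀ = (μ_n·τ_n − τ_data·x̄)/τ₀ = (247.1889·0.019428 − 0.018779·246.3) / 0.000649 = 0.177118/0.000649 ≈ 272.9.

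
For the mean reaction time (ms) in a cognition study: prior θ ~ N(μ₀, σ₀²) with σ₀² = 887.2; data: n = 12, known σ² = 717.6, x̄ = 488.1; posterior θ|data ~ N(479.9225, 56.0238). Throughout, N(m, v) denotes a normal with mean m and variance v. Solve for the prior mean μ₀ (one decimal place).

With known observation variance, the Normal–Normal posterior has precision τ_n = τ₀ + n/σ² and mean μ_n = (τ₀μ₀ + (n/σ²)x̄)/τ_n.
Here τ₀ = 1/887.2 = 0.001127 and τ_data = 12/717.6 = 0.016722, so τ_n = 0.017849.
Rearranging for μ₀: μ₀ = (μ_n·τ_n − τ_data·x̄)/τ₀ = (479.9225·0.017849 − 0.016722·488.1) / 0.001127 = 0.404129/0.001127 ≈ 358.6.

μ₀ = 358.6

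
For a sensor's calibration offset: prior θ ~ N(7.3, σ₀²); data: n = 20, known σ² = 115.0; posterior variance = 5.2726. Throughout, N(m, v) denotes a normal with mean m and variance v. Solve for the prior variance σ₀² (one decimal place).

For the Normal–Normal model with known σ², precisions add: τ_n = τ₀ + n/σ².
So 1/σ₀² = 1/5.2726 − 20/115.0 = 0.189660 − 0.173913 = 0.015747.
Hence σ₀² = 1/0.015747 ≈ 63.5.

σ₀² = 63.5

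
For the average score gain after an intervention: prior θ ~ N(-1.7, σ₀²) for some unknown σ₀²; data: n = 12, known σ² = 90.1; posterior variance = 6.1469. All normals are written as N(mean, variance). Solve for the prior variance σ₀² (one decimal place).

For the Normal–Normal model with known σ², precisions add: τ_n = τ₀ + n/σ².
So 1/σ₀² = 1/6.1469 − 12/90.1 = 0.162684 − 0.133185 = 0.029499.
Hence σ₀² = 1/0.029499 ≈ 33.9.

σ₀² = 33.9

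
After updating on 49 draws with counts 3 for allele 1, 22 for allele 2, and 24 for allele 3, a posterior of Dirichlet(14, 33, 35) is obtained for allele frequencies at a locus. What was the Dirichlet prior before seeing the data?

Dirichlet(11, 11, 11)

For a Dirichlet(α) prior with multinomial counts c, the posterior is Dirichlet(α + c) componentwise.
Subtract each count from the matching posterior parameter: 14−3=11, 33−22=11, 35−24=11.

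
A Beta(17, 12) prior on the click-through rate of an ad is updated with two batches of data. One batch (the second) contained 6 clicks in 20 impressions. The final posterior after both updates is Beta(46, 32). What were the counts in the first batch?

Sequential conjugate updates are equivalent to a single update on the pooled data, so total successes = posterior α − prior α and total failures = posterior β − prior β.
Total across both batches: 46−17=29 clicks, 32−12=20 non-clicks.
Subtract the second batch: 29−6=23 clicks and 20−14=6 non-clicks.

23 clicks and 6 non-clicks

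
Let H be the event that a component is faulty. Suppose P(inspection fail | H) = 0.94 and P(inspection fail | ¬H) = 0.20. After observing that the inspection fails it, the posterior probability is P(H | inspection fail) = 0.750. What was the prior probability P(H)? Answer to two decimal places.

P(H) = 0.39

Bayes' rule in odds form gives O(H|E) = O(H)·[P(E|H)/P(E|¬H)], hence O(H) = O(H|E)/LR.
Posterior odds = 0.750/(1−0.750) = 3.0000. LR = 0.94/0.20 = 4.7000.
Prior odds = 3.0000/4.7000 = 0.6383, so P(H) = 0.6383/(1+0.6383) ≈ 0.39.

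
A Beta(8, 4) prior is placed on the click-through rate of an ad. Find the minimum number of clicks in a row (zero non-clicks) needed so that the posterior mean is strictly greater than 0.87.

k = 19

After k clicks and 0 non-clicks the posterior is Beta(8+k, 4), with mean (8+k)/(8+4+k).
Set (8+k)/(12+k) > 0.87 and solve: k > (0.87·12 − 8)/(1 − 0.87) = 18.769.
The smallest integer exceeding 18.769 is 19.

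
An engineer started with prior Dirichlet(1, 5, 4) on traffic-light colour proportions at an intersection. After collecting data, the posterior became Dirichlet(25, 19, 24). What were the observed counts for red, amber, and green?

counts (24, 14, 20)

For a Dirichlet(α) prior with multinomial counts c, the posterior is Dirichlet(α + c) componentwise.
Counts are posterior − prior componentwise: 25−1=24, 19−5=14, 24−4=20.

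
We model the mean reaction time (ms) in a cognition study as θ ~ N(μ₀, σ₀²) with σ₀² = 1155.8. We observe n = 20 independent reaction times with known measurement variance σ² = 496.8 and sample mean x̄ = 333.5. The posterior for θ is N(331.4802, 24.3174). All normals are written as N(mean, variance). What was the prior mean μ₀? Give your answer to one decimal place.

μ₀ = 237.5

With known observation variance, the Normal–Normal posterior has precision τ_n = τ₀ + n/σ² and mean μ_n = (τ₀μ₀ + (n/σ²)x̄)/τ_n.
Here τ₀ = 1/1155.8 = 0.000865 and τ_data = 20/496.8 = 0.040258, so τ_n = 0.041123.
Rearranging for μ₀: μ₀ = (μ_n·τ_n − τ_data·x̄)/τ₀ = (331.4802·0.041123 − 0.040258·333.5) / 0.000865 = 0.205417/0.000865 ≈ 237.5.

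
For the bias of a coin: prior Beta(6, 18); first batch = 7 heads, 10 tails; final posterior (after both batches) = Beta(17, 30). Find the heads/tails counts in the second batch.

Because Beta–binomial updating is additive in the counts, the combined data contributed (α_post−α_prior, β_post−β_prior) successes and failures.
Total across both batches: 17−6=11 heads, 30−18=12 tails.
Subtract the first batch: 11−7=4 heads and 12−10=2 tails.

4 heads and 2 tails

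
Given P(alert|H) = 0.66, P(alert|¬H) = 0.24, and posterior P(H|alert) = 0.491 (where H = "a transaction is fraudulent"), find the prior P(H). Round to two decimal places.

Bayes' rule in odds form gives O(H|E) = O(H)·[P(E|H)/P(E|¬H)], hence O(H) = O(H|E)/LR.
Posterior odds = 0.491/(1−0.491) = 0.9646. LR = 0.66/0.24 = 2.7500.
Prior odds = 0.9646/2.7500 = 0.3508, so P(H) = 0.3508/(1+0.3508) ≈ 0.26.

P(H) = 0.26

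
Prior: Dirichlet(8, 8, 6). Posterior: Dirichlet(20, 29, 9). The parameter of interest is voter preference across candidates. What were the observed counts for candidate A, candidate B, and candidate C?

counts (12, 21, 3)

For a Dirichlet(α) prior with multinomial counts c, the posterior is Dirichlet(α + c) componentwise.
Counts are posterior − prior componentwise: 20−8=12, 29−8=21, 9−6=3.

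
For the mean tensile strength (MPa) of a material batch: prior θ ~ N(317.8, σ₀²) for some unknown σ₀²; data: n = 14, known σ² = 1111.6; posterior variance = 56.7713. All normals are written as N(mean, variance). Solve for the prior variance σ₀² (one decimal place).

For the Normal–Normal model with known σ², precisions add: τ_n = τ₀ + n/σ².
So 1/σ₀² = 1/56.7713 − 14/1111.6 = 0.017615 − 0.012594 = 0.005021.
Hence σ₀² = 1/0.005021 ≈ 199.2.

σ₀² = 199.2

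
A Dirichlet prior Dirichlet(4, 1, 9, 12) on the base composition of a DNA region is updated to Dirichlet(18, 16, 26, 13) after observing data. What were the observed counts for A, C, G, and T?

For a Dirichlet(α) prior with multinomial counts c, the posterior is Dirichlet(α + c) componentwise.
Counts are posterior − prior componentwise: 18−4=14, 16−1=15, 26−9=17, 13−12=1.

counts (14, 15, 17, 1)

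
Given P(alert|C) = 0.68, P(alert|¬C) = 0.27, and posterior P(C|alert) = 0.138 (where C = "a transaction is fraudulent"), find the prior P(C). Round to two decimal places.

In odds form, posterior odds = prior odds × likelihood ratio, so prior odds = posterior odds ÷ LR.
Posterior odds = 0.138/(1−0.138) = 0.1601. LR = 0.68/0.27 = 2.5185.
Prior odds = 0.1601/2.5185 = 0.0636, so P(C) = 0.0636/(1+0.0636) ≈ 0.06.

P(C) = 0.06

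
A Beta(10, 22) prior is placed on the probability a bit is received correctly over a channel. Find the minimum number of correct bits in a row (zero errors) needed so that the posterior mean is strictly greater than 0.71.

k = 44

After k correct bits and 0 errors the posterior is Beta(10+k, 22), with mean (10+k)/(10+22+k).
Set (10+k)/(32+k) > 0.71 and solve: k > (0.71·32 − 10)/(1 − 0.71) = 43.862.
The smallest integer exceeding 43.862 is 44, and checking k=44: (54)/(76) = 0.7105 > 0.71.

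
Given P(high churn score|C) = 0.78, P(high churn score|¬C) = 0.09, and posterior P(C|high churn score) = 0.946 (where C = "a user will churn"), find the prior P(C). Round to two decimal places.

Bayes' rule in odds form gives O(C|E) = O(C)·[P(E|C)/P(E|¬C)], hence O(C) = O(C|E)/LR.
Posterior odds = 0.946/(1−0.946) = 17.5185. LR = 0.78/0.09 = 8.6667.
Prior odds = 17.5185/8.6667 = 2.0214, so P(C) = 2.0214/(1+2.0214) ≈ 0.67.

P(C) = 0.67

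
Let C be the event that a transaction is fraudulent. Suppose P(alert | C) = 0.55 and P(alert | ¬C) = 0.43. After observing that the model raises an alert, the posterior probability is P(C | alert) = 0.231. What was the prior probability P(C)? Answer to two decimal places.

P(C) = 0.19

In odds form, posterior odds = prior odds × likelihood ratio, so prior odds = posterior odds ÷ LR.
Posterior odds = 0.231/(1−0.231) = 0.3004. LR = 0.55/0.43 = 1.2791.
Prior odds = 0.3004/1.2791 = 0.2349, so P(C) = 0.2349/(1+0.2349) ≈ 0.19.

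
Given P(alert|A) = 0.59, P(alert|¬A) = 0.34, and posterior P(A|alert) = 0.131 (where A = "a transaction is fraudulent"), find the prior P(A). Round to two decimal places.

P(A) = 0.08

Bayes' rule in odds form gives O(A|E) = O(A)·[P(E|A)/P(E|¬A)], hence O(A) = O(A|E)/LR.
Posterior odds = 0.131/(1−0.131) = 0.1507. LR = 0.59/0.34 = 1.7353.
Prior odds = 0.1507/1.7353 = 0.0868, so P(A) = 0.0868/(1+0.0868) ≈ 0.08.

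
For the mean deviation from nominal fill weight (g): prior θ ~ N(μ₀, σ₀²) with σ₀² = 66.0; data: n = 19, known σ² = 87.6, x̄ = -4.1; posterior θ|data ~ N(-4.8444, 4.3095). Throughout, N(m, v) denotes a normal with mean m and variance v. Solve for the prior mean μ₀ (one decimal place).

μ₀ = -15.5

With known observation variance, the Normal–Normal posterior has precision τ_n = τ₀ + n/σ² and mean μ_n = (τ₀μ₀ + (n/σ²)x̄)/τ_n.
Here τ₀ = 1/66.0 = 0.015152 and τ_data = 19/87.6 = 0.216895, so τ_n = 0.232047.
Rearranging for μ₀: μ₀ = (μ_n·τ_n − τ_data·x̄)/τ₀ = (-4.8444·0.232047 − 0.216895·-4.1) / 0.015152 = -0.234859/0.015152 ≈ -15.5.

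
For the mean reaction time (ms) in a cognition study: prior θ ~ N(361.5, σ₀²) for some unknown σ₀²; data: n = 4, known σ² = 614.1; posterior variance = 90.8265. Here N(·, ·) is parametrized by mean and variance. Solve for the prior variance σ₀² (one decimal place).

For the Normal–Normal model with known σ², precisions add: τ_n = τ₀ + n/σ².
So 1/σ₀² = 1/90.8265 − 4/614.1 = 0.011010 − 0.006514 = 0.004496.
Hence σ₀² = 1/0.004496 ≈ 222.4.

σ₀² = 222.4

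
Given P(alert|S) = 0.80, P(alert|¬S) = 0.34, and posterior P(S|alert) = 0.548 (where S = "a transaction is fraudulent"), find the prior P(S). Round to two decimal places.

P(S) = 0.34

Bayes' rule in odds form gives O(S|E) = O(S)·[P(E|S)/P(E|¬S)], hence O(S) = O(S|E)/LR.
Posterior odds = 0.548/(1−0.548) = 1.2124. LR = 0.80/0.34 = 2.3529.
Prior odds = 1.2124/2.3529 = 0.5153, so P(S) = 0.5153/(1+0.5153) ≈ 0.34.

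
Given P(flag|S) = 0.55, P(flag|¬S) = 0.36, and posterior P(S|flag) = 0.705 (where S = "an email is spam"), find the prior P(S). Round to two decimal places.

Bayes' rule in odds form gives O(S|E) = O(S)·[P(E|S)/P(E|¬S)], hence O(S) = O(S|E)/LR.
Posterior odds = 0.705/(1−0.705) = 2.3898. LR = 0.55/0.36 = 1.5278.
Prior odds = 2.3898/1.5278 = 1.5642, so P(S) = 1.5642/(1+1.5642) ≈ 0.61.

P(S) = 0.61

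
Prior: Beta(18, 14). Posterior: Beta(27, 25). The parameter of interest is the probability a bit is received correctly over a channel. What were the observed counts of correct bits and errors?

9 correct bits and 11 errors

A Beta(α, β) prior with s successes and f failures in binomial data gives a Beta(α+s, β+f) posterior.
Match parameters: s=27−18=9, f=25−14=11.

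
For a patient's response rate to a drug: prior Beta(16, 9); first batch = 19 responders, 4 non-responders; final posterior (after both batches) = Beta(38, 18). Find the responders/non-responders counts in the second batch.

Because Beta–binomial updating is additive in the counts, the combined data contributed (α_post−α_prior, β_post−β_prior) successes and failures.
Total across both batches: 38−16=22 responders, 18−9=9 non-responders.
Subtract the first batch: 22−19=3 responders and 9−4=5 non-responders.

3 responders and 5 non-responders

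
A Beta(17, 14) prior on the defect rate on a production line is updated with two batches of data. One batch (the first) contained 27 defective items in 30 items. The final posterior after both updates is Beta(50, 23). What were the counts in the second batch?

Because Beta–binomial updating is additive in the counts, the combined data contributed (α_post−α_prior, β_post−β_prior) successes and failures.
Total across both batches: 50−17=33 defective items, 23−14=9 good items.
Subtract the first batch: 33−27=6 defective items and 9−3=6 good items.

6 defective items and 6 good items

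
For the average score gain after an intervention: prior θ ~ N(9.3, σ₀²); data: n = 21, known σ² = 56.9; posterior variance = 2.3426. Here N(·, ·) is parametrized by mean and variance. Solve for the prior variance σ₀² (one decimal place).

σ₀² = 17.3

Posterior precision equals prior precision plus data precision: 1/σ_n² = 1/σ₀² + n/σ².
So 1/σ₀² = 1/2.3426 − 21/56.9 = 0.426876 − 0.369069 = 0.057807.
Hence σ₀² = 1/0.057807 ≈ 17.3.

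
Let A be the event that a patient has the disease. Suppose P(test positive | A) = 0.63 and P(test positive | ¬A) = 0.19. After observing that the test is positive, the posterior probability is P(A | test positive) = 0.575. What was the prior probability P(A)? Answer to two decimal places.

P(A) = 0.29

Bayes' rule in odds form gives O(A|E) = O(A)·[P(E|A)/P(E|¬A)], hence O(A) = O(A|E)/LR.
Posterior odds = 0.575/(1−0.575) = 1.3529. LR = 0.63/0.19 = 3.3158.
Prior odds = 1.3529/3.3158 = 0.4080, so P(A) = 0.4080/(1+0.4080) ≈ 0.29.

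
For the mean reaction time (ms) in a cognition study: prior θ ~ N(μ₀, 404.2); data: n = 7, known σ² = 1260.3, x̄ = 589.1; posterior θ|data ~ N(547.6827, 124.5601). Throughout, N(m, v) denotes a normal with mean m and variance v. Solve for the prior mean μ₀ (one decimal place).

With known observation variance, the Normal–Normal posterior has precision τ_n = τ₀ + n/σ² and mean μ_n = (τ₀μ₀ + (n/σ²)x̄)/τ_n.
Here τ₀ = 1/404.2 = 0.002474 and τ_data = 7/1260.3 = 0.005554, so τ_n = 0.008028.
Rearranging for μ₀: μ₀ = (μ_n·τ_n − τ_data·x̄)/τ₀ = (547.6827·0.008028 − 0.005554·589.1) / 0.002474 = 1.124935/0.002474 ≈ 454.7.

μ₀ = 454.7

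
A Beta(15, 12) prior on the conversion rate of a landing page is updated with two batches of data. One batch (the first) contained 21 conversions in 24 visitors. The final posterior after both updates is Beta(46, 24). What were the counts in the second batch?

Because Beta–binomial updating is additive in the counts, the combined data contributed (α_post−α_prior, β_post−β_prior) successes and failures.
Total across both batches: 46−15=31 conversions, 24−12=12 bounces.
Subtract the first batch: 31−21=10 conversions and 12−3=9 bounces.

10 conversions and 9 bounces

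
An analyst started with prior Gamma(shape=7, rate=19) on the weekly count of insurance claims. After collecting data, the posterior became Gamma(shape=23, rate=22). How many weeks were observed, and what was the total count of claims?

n = 3 weeks with total 16 claims

A Gamma(α, β) prior (rate parametrization) on a Poisson rate with n observations summing to S gives posterior Gamma(α+S, β+n).
Matching: Σxᵢ = 23 − 7 = 16 and n = 22 − 19 = 3.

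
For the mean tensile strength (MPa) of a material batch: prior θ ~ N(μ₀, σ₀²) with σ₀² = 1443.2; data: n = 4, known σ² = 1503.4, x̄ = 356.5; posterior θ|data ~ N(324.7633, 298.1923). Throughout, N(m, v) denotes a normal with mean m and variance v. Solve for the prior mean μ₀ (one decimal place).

With known observation variance, the Normal–Normal posterior has precision τ_n = τ₀ + n/σ² and mean μ_n = (τ₀μ₀ + (n/σ²)x̄)/τ_n.
Here τ₀ = 1/1443.2 = 0.000693 and τ_data = 4/1503.4 = 0.002661, so τ_n = 0.003354.
Rearranging for μ₀: μ₀ = (μ_n·τ_n − τ_data·x̄)/τ₀ = (324.7633·0.003354 − 0.002661·356.5) / 0.000693 = 0.140610/0.000693 ≈ 202.9.

μ₀ = 202.9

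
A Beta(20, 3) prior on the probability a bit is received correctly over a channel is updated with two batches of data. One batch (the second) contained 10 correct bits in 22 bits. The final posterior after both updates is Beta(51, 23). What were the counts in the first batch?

Because Beta–binomial updating is additive in the counts, the combined data contributed (α_post−α_prior, β_post−β_prior) successes and failures.
Total across both batches: 51−20=31 correct bits, 23−3=20 errors.
Subtract the second batch: 31−10=21 correct bits and 20−12=8 errors.

21 correct bits and 8 errors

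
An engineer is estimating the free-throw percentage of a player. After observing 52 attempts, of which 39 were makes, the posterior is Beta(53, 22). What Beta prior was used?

Beta(14, 9)

A Beta(α, β) prior with s successes and f failures in binomial data gives a Beta(α+s, β+f) posterior.
Subtract the data counts: 53−39=14, 22−13=9.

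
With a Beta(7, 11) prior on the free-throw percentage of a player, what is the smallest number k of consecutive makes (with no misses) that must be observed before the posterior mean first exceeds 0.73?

After k makes and 0 misses the posterior is Beta(7+k, 11), with mean (7+k)/(7+11+k).
Set (7+k)/(18+k) > 0.73 and solve: k > (0.73·18 − 7)/(1 − 0.73) = 22.741.
The smallest integer exceeding 22.741 is 23, and checking k=23: (30)/(41) = 0.7317 > 0.73.

k = 23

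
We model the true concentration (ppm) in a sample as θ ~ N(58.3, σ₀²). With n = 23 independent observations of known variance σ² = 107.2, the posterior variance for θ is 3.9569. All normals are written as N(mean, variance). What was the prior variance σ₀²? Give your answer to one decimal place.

Posterior precision equals prior precision plus data precision: 1/σ_n² = 1/σ₀² + n/σ².
So 1/σ₀² = 1/3.9569 − 23/107.2 = 0.252723 − 0.214552 = 0.038171.
Hence σ₀² = 1/0.038171 ≈ 26.2.

σ₀² = 26.2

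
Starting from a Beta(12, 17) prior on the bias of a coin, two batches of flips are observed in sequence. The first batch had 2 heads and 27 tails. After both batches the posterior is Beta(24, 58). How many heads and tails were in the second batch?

10 heads and 14 tails

Sequential conjugate updates are equivalent to a single update on the pooled data, so total successes = posterior α − prior α and total failures = posterior β − prior β.
Total across both batches: 24−12=12 heads, 58−17=41 tails.
Subtract the first batch: 12−2=10 heads and 41−27=14 tails.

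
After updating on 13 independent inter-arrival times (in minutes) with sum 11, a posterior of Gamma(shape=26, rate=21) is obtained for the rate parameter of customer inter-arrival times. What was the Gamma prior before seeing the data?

For an exponential likelihood with a Gamma(α, β) prior on the rate, n observations with total T give posterior Gamma(α+n, β+T).
So α = 26 − 13 = 13 and β = 21 − 11 = 10.

Gamma(shape=13, rate=10)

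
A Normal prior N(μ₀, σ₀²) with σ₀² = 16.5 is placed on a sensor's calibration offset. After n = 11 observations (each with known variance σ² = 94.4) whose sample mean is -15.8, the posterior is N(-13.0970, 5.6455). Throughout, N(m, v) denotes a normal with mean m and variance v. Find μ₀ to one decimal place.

With known observation variance, the Normal–Normal posterior has precision τ_n = τ₀ + n/σ² and mean μ_n = (τ₀μ₀ + (n/σ²)x̄)/τ_n.
Here τ₀ = 1/16.5 = 0.060606 and τ_data = 11/94.4 = 0.116525, so τ_n = 0.177131.
Rearranging for μ₀: μ₀ = (μ_n·τ_n − τ_data·x̄)/τ₀ = (-13.0970·0.177131 − 0.116525·-15.8) / 0.060606 = -0.478790/0.060606 ≈ -7.9.

μ₀ = -7.9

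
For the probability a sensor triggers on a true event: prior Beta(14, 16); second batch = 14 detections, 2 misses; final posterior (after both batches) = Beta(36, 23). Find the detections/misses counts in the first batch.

Sequential conjugate updates are equivalent to a single update on the pooled data, so total successes = posterior α − prior α and total failures = posterior β − prior β.
Total across both batches: 36−14=22 detections, 23−16=7 misses.
Subtract the second batch: 22−14=8 detections and 7−2=5 misses.

8 detections and 5 misses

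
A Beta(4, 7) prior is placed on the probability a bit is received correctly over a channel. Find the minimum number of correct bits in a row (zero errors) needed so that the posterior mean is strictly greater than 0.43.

After k correct bits and 0 errors the posterior is Beta(4+k, 7), with mean (4+k)/(4+7+k).
Set (4+k)/(11+k) > 0.43 and solve: k > (0.43·11 − 4)/(1 − 0.43) = 1.281.
The smallest integer exceeding 1.281 is 2, and checking k=2: (6)/(13) = 0.4615 > 0.43.

k = 2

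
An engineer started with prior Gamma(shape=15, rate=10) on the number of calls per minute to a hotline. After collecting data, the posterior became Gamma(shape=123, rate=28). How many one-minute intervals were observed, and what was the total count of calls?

n = 18 one-minute intervals with total 108 calls

A Gamma(α, β) prior (rate parametrization) on a Poisson rate with n observations summing to S gives posterior Gamma(α+S, β+n).
Matching: Σxᵢ = 123 − 15 = 108 and n = 28 − 10 = 18.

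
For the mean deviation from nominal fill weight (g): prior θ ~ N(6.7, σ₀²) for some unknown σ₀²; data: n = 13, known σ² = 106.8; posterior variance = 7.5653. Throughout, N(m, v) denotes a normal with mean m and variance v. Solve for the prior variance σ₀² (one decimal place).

σ₀² = 95.6

For the Normal–Normal model with known σ², precisions add: τ_n = τ₀ + n/σ².
So 1/σ₀² = 1/7.5653 − 13/106.8 = 0.132182 − 0.121723 = 0.010459.
Hence σ₀² = 1/0.010459 ≈ 95.6.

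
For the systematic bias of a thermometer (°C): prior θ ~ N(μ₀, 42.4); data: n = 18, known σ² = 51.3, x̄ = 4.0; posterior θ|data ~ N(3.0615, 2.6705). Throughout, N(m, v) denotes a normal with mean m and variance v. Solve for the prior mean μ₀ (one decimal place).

μ₀ = -10.9

With known observation variance, the Normal–Normal posterior has precision τ_n = τ₀ + n/σ² and mean μ_n = (τ₀μ₀ + (n/σ²)x̄)/τ_n.
Here τ₀ = 1/42.4 = 0.023585 and τ_data = 18/51.3 = 0.350877, so τ_n = 0.374462.
Rearranging for μ₀: μ₀ = (μ_n·τ_n − τ_data·x̄)/τ₀ = (3.0615·0.374462 − 0.350877·4.0) / 0.023585 = -0.257093/0.023585 ≈ -10.9.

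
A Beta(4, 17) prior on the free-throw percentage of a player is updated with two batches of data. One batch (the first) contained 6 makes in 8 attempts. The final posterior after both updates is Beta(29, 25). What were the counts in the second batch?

Sequential conjugate updates are equivalent to a single update on the pooled data, so total successes = posterior α − prior α and total failures = posterior β − prior β.
Total across both batches: 29−4=25 makes, 25−17=8 misses.
Subtract the first batch: 25−6=19 makes and 8−2=6 misses.

19 makes and 6 misses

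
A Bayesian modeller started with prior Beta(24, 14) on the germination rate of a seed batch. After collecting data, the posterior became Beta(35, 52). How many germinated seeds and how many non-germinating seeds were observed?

A Beta(a, b) prior with s successes and f failures in binomial data gives a Beta(a+s, b+f) posterior.
So s = 35 − 24 = 11 and f = 52 − 14 = 38.

11 germinated seeds and 38 non-germinating seeds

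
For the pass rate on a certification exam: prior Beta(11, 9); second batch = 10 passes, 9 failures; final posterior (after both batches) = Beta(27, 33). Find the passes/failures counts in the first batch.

6 passes and 15 failures

Sequential conjugate updates are equivalent to a single update on the pooled data, so total successes = posterior α − prior α and total failures = posterior β − prior β.
Total across both batches: 27−11=16 passes, 33−9=24 failures.
Subtract the second batch: 16−10=6 passes and 24−9=15 failures.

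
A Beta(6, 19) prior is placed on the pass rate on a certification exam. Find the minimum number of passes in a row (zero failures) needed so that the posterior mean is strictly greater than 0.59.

After k passes and 0 failures the posterior is Beta(6+k, 19), with mean (6+k)/(6+19+k).
Set (6+k)/(25+k) > 0.59 and solve: k > (0.59·25 − 6)/(1 − 0.59) = 21.341.
The smallest integer exceeding 21.341 is 22.

k = 22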